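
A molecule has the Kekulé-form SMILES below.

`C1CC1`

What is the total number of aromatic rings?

0

The SMILES encodes a three-membered saturated carbon ring.
The 3-membered ring has only sp³ atoms, so it is not fully conjugated — not aromatic (cyclopropane).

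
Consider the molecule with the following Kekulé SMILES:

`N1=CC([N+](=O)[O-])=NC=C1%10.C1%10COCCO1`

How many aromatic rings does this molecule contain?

1

The SMILES encodes a six-membered ring with nitrogens at positions 1 and 4 and three alternating double bonds; a six-membered saturated ring with oxygens at positions 1 and 4.
The 6-membered ring with two nitrogens (1,4) is fully conjugated (every ring atom contributes a p orbital); 3 ring double bonds give 6 π electrons. That satisfies 4n+2 with n=1, so it is aromatic (pyrazine).
The 6-membered ring with two oxygens (1,4) has only sp³ atoms, so it is not fully conjugated — not aromatic (1,4-dioxane).
1 of the 2 rings is aromatic. Total: 1.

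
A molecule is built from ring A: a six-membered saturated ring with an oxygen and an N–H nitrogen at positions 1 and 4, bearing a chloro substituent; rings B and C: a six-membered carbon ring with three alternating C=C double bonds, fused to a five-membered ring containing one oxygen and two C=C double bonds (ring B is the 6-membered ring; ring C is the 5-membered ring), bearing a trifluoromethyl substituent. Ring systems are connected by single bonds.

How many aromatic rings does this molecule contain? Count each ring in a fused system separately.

Ring A has only sp³ atoms, so it is not fully conjugated — not aromatic (morpholine).
Rings B and C form a fused bicyclic system (with one oxygen) with 9 sp² atoms and 10 π electrons from ring double bonds plus a heteroatom lone pair. 10 = 4(2)+2, so the system is aromatic and both rings count as aromatic (benzofuran).
Aromatic: B, C. Total: 2.

2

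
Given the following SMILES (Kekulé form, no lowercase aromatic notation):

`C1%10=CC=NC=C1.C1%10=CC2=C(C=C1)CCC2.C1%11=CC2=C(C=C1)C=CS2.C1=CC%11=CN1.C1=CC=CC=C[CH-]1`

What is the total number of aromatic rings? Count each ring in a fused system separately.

5

The SMILES encodes a six-membered ring of five carbons and one nitrogen with three alternating double bonds; a six-membered carbon ring with three alternating C=C double bonds, fused to a saturated five-membered carbon ring; a six-membered carbon ring with three alternating C=C double bonds, fused to a five-membered ring containing one sulfur and two C=C double bonds; a five-membered ring of four carbons and one nitrogen bearing a hydrogen, with two C=C double bonds; a seven-membered all-carbon ring bearing a negative charge on one carbon, with three C=C double bonds.
The 6-membered ring with one nitrogen is fully conjugated (every ring atom contributes a p orbital); 3 ring double bonds give 6 π electrons. Since 6 = 4n+2 (n=1), it is aromatic (pyridine).
The 6-membered ring has a continuous p-orbital overlap around the ring; 3 ring double bonds give 6 π electrons. That satisfies 4n+2 with n=1, so it is aromatic (benzene ring).
The 5-membered ring has three sp³ carbons, so it is not fully conjugated — not aromatic (cyclopentane ring).
The fused 6/5-membered bicyclic (with one sulfur) is a single π system with 9 sp² atoms and 10 π electrons from ring double bonds plus a heteroatom lone pair. 10 = 4(2)+2, so the system is aromatic and both rings count as aromatic (benzothiophene).
The 5-membered ring with one N–H has a continuous p-orbital overlap around the ring; 2 ring double bonds (4 π electrons) plus a heteroatom lone pair (2) give 6 π electrons. 6 = 4(1)+2, so it is aromatic (pyrrole).
The 7-membered ring has only sp² ring atoms; a planar conformation would have a fully conjugated π system of 8 electrons. But 8 = 4(2), which is 4n not 4n+2, so it is not aromatic (cycloheptatrienyl anion).
5 of the 7 rings are aromatic. Total: 5.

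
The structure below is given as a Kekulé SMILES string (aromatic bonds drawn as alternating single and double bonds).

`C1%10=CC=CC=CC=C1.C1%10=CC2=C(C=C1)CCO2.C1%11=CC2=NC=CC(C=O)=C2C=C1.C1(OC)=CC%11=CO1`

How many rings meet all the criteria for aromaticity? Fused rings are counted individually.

The SMILES encodes an eight-membered carbon ring with four alternating C=C double bonds; a six-membered carbon ring with three alternating C=C double bonds, fused to a five-membered ring containing one oxygen and two sp³ carbons; two fused six-membered rings, each with three alternating double bonds; one ring is all carbon and the other has one ring nitrogen; a five-membered ring of four carbons and one oxygen, with two C=C double bonds.
The 8-membered ring has only sp² ring atoms; a planar conformation would have a fully conjugated π system of 8 electrons. But 8 = 4(2), which is 4n not 4n+2, so it is not aromatic (cyclooctatetraene) — cyclooctatetraene distorts into a non-planar tub to avoid antiaromaticity.
The 6-membered ring is planar and fully conjugated; 3 ring double bonds give 6 π electrons. 6 = 4(1)+2, so it is aromatic (benzene ring).
The 5-membered ring with one oxygen has two sp³ carbons, so it is not fully conjugated — not aromatic (oxolane ring).
The fused 6/6-membered bicyclic (with one nitrogen) is a single π system with 10 sp² atoms and 10 π electrons from ring double bonds. 10 = 4(2)+2, so the system is aromatic and both rings count as aromatic (quinoline).
The second 5-membered ring with one oxygen has a continuous p-orbital overlap around the ring; 2 ring double bonds (4 π electrons) plus a heteroatom lone pair (2) give 6 π electrons. That satisfies 4n+2 with n=1, so it is aromatic (furan).
4 of the 6 rings are aromatic. Total: 4.

4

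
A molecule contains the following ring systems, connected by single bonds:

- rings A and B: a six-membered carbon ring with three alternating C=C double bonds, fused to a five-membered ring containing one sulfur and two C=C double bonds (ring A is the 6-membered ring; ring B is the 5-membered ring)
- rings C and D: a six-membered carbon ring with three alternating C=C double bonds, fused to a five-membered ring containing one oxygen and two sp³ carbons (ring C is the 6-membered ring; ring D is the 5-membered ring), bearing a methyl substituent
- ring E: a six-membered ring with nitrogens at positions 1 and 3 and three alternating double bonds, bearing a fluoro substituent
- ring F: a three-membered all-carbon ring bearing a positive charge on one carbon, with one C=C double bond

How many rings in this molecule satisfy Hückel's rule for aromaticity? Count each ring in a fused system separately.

Rings A and B form a fused bicyclic system (with one sulfur) with 9 sp² atoms and 10 π electrons from ring double bonds plus a heteroatom lone pair. 10 = 4(2)+2, so the system is aromatic and both rings count as aromatic (benzothiophene).
Ring C is fully conjugated (every ring atom contributes a p orbital); 3 ring double bonds give 6 π electrons. 6 = 4(1)+2, so ring C is aromatic (benzene ring).
Ring D has two sp³ carbons, so it is not fully conjugated — not aromatic (oxolane ring).
Ring E has a continuous p-orbital overlap around the ring; 3 ring double bonds give 6 π electrons. Since 6 = 4n+2 (n=1), ring E is aromatic (pyrimidine).
Ring F has a continuous p-orbital overlap around the ring; 1 ring double bond (2 π electrons) plus the carbocation's empty p orbital (0, but keeps the ring conjugated) give 2 π electrons. That satisfies 4n+2 with n=0, so ring F is aromatic (cyclopropenyl cation).
Aromatic: A, B, C, E, F. Total: 5.

5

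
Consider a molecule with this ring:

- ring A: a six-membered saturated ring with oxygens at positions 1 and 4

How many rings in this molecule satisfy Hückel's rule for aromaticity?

Ring A has only sp³ atoms, so it is not fully conjugated — not aromatic (1,4-dioxane).

0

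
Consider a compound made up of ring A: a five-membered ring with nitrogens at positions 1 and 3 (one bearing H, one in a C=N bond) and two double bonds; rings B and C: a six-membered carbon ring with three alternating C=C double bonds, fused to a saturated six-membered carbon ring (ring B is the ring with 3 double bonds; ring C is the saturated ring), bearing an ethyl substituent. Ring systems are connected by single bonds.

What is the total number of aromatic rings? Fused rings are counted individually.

2

Ring A is fully conjugated (every ring atom contributes a p orbital); 2 ring double bonds (4 π electrons) plus a heteroatom lone pair (2) give 6 π electrons. 6 = 4(1)+2, so ring A is aromatic (imidazole).
Ring B is fully conjugated (every ring atom contributes a p orbital); 3 ring double bonds give 6 π electrons. 6 = 4(1)+2, so ring B is aromatic (benzene ring).
Ring C has four sp³ carbons, so it is not fully conjugated — not aromatic (cyclohexane ring).
Aromatic: A, B. Total: 2.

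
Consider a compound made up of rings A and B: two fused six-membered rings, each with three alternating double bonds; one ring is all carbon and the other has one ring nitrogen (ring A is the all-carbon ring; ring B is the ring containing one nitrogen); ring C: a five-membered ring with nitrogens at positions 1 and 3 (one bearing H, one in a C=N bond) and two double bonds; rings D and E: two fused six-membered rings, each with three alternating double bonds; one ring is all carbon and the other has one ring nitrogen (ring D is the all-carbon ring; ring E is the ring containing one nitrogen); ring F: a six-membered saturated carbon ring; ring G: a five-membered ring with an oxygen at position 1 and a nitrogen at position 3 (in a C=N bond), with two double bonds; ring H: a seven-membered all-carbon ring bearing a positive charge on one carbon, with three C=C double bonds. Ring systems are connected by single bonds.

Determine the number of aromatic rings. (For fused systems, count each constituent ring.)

Rings A and B form a fused bicyclic system (with one nitrogen) with 10 sp² atoms and 10 π electrons from ring double bonds. 10 = 4(2)+2, so the system is aromatic and both rings count as aromatic (quinoline).
Ring C has a continuous p-orbital overlap around the ring; 2 ring double bonds (4 π electrons) plus a heteroatom lone pair (2) give 6 π electrons. That satisfies 4n+2 with n=1, so ring C is aromatic (imidazole).
Rings D and E form a fused bicyclic system (with one nitrogen) with 10 sp² atoms and 10 π electrons from ring double bonds. 10 = 4(2)+2, so the system is aromatic and both rings count as aromatic (quinoline).
Ring F has only sp³ atoms, so it is not fully conjugated — not aromatic (cyclohexane).
Ring G is fully conjugated (every ring atom contributes a p orbital); 2 ring double bonds (4 π electrons) plus a heteroatom lone pair (2) give 6 π electrons. 6 = 4(1)+2, so ring G is aromatic (oxazole).
Ring H is planar and fully conjugated; 3 ring double bonds (6 π electrons) plus the carbocation's empty p orbital (0, but keeps the ring conjugated) give 6 π electrons. That satisfies 4n+2 with n=1, so ring H is aromatic (tropylium cation).
Aromatic: A, B, C, D, E, G, H. Total: 7.

7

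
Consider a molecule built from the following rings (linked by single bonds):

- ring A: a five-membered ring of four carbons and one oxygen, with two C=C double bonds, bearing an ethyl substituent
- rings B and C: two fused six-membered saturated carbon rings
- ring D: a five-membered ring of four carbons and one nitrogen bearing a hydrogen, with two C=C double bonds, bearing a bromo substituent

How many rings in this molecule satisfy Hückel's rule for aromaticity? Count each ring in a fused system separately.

Ring A is fully conjugated (every ring atom contributes a p orbital); 2 ring double bonds (4 π electrons) plus a heteroatom lone pair (2) give 6 π electrons. Since 6 = 4n+2 (n=1), ring A is aromatic (furan).
Ring B has only sp³ atoms, so it is not fully conjugated — not aromatic (cyclohexane ring).
Ring C has only sp³ atoms, so it is not fully conjugated — not aromatic (cyclohexane ring).
Ring D has a continuous p-orbital overlap around the ring; 2 ring double bonds (4 π electrons) plus a heteroatom lone pair (2) give 6 π electrons. That satisfies 4n+2 with n=1, so ring D is aromatic (pyrrole).
Aromatic: A, D. Total: 2.

2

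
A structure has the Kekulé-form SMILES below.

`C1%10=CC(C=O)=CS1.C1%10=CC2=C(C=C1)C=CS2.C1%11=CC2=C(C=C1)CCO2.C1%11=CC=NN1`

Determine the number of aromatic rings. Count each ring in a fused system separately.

5

The SMILES encodes a five-membered ring of four carbons and one sulfur, with two C=C double bonds; a six-membered carbon ring with three alternating C=C double bonds, fused to a five-membered ring containing one sulfur and two C=C double bonds; a six-membered carbon ring with three alternating C=C double bonds, fused to a five-membered ring containing one oxygen and two sp³ carbons; a five-membered ring with two adjacent nitrogens (one bearing H, one in a double bond) and two double bonds.
The 5-membered ring with one sulfur is fully conjugated (every ring atom contributes a p orbital); 2 ring double bonds (4 π electrons) plus a heteroatom lone pair (2) give 6 π electrons. Since 6 = 4n+2 (n=1), it is aromatic (thiophene).
The fused 6/5-membered bicyclic (with one sulfur) is a single π system with 9 sp² atoms and 10 π electrons from ring double bonds plus a heteroatom lone pair. 10 = 4(2)+2, so the system is aromatic and both rings count as aromatic (benzothiophene).
The 6-membered ring has a continuous p-orbital overlap around the ring; 3 ring double bonds give 6 π electrons. That satisfies 4n+2 with n=1, so it is aromatic (benzene ring).
The 5-membered ring with one oxygen has two sp³ carbons, so it is not fully conjugated — not aromatic (oxolane ring).
The 5-membered ring with two adjacent nitrogens (one N–H, one =N–) is fully conjugated (every ring atom contributes a p orbital); 2 ring double bonds (4 π electrons) plus a heteroatom lone pair (2) give 6 π electrons. Since 6 = 4n+2 (n=1), it is aromatic (pyrazole).
5 of the 6 rings are aromatic. Total: 5.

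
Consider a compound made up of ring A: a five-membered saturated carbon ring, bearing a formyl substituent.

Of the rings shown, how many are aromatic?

Ring A has only sp³ atoms, so it is not fully conjugated — not aromatic (cyclopentane).

0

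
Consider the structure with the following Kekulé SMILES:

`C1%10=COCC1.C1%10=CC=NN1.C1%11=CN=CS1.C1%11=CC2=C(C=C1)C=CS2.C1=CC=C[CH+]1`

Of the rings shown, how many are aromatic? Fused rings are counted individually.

The SMILES encodes a five-membered ring of four carbons and one oxygen, with one C=C double bond and two sp³ carbons; a five-membered ring with two adjacent nitrogens (one bearing H, one in a double bond) and two double bonds; a five-membered ring with a sulfur at position 1 and a nitrogen at position 3 (in a C=N bond), with two double bonds; a six-membered carbon ring with three alternating C=C double bonds, fused to a five-membered ring containing one sulfur and two C=C double bonds; a five-membered all-carbon ring bearing a positive charge on one carbon, with two C=C double bonds.
The 5-membered ring with one oxygen has two sp³ carbons, so it is not fully conjugated — not aromatic (2,3-dihydrofuran).
The 5-membered ring with two adjacent nitrogens (one N–H, one =N–) is fully conjugated (every ring atom contributes a p orbital); 2 ring double bonds (4 π electrons) plus a heteroatom lone pair (2) give 6 π electrons. Since 6 = 4n+2 (n=1), it is aromatic (pyrazole).
The 5-membered ring with one sulfur and one =N– is fully conjugated (every ring atom contributes a p orbital); 2 ring double bonds (4 π electrons) plus a heteroatom lone pair (2) give 6 π electrons. That satisfies 4n+2 with n=1, so it is aromatic (thiazole).
The fused 6/5-membered bicyclic (with one sulfur) is a single π system with 9 sp² atoms and 10 π electrons from ring double bonds plus a heteroatom lone pair. 10 = 4(2)+2, so the system is aromatic and both rings count as aromatic (benzothiophene).
The 5-membered ring has only sp² ring atoms; a planar conformation would have a fully conjugated π system of 4 electrons. But 4 = 4(1), which is 4n not 4n+2, so it is not aromatic (cyclopentadienyl cation).
4 of the 6 rings are aromatic. Total: 4.

4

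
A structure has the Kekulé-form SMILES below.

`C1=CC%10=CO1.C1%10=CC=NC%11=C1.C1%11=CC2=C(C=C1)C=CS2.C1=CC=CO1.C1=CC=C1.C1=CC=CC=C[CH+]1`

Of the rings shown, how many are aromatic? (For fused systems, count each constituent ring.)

6

The SMILES encodes a five-membered ring of four carbons and one oxygen, with two C=C double bonds; a six-membered ring of five carbons and one nitrogen with three alternating double bonds; a six-membered carbon ring with three alternating C=C double bonds, fused to a five-membered ring containing one sulfur and two C=C double bonds; a five-membered ring of four carbons and one oxygen, with two C=C double bonds; a four-membered carbon ring with two alternating C=C double bonds; a seven-membered all-carbon ring bearing a positive charge on one carbon, with three C=C double bonds.
The 5-membered ring with one oxygen has a continuous p-orbital overlap around the ring; 2 ring double bonds (4 π electrons) plus a heteroatom lone pair (2) give 6 π electrons. That satisfies 4n+2 with n=1, so it is aromatic (furan).
The 6-membered ring with one nitrogen is fully conjugated (every ring atom contributes a p orbital); 3 ring double bonds give 6 π electrons. That satisfies 4n+2 with n=1, so it is aromatic (pyridine).
The fused 6/5-membered bicyclic (with one sulfur) is a single π system with 9 sp² atoms and 10 π electrons from ring double bonds plus a heteroatom lone pair. 10 = 4(2)+2, so the system is aromatic and both rings count as aromatic (benzothiophene).
The second 5-membered ring with one oxygen is planar and fully conjugated; 2 ring double bonds (4 π electrons) plus a heteroatom lone pair (2) give 6 π electrons. Since 6 = 4n+2 (n=1), it is aromatic (furan).
The 4-membered ring has only sp² ring atoms; a planar conformation would have a fully conjugated π system of 4 electrons. But 4 = 4(1), which is 4n not 4n+2, so it is not aromatic (cyclobutadiene) — cyclobutadiene is antiaromatic and distorts to a rectangle.
The 7-membered ring is planar and fully conjugated; 3 ring double bonds (6 π electrons) plus the carbocation's empty p orbital (0, but keeps the ring conjugated) give 6 π electrons. That satisfies 4n+2 with n=1, so it is aromatic (tropylium cation).
6 of the 7 rings are aromatic. Total: 6.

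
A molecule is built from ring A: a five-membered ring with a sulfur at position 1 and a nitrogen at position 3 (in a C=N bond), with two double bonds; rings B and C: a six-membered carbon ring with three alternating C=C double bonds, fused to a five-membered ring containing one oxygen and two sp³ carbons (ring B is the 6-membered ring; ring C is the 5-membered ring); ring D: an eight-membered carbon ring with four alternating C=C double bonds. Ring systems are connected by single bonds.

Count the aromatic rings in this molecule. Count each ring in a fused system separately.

2

Ring A is planar and fully conjugated; 2 ring double bonds (4 π electrons) plus a heteroatom lone pair (2) give 6 π electrons. 6 = 4(1)+2, so ring A is aromatic (thiazole).
Ring B is fully conjugated (every ring atom contributes a p orbital); 3 ring double bonds give 6 π electrons. 6 = 4(1)+2, so ring B is aromatic (benzene ring).
Ring C has two sp³ carbons, so it is not fully conjugated — not aromatic (oxolane ring).
Ring D has only sp² ring atoms; a planar conformation would have a fully conjugated π system of 8 electrons. But 8 = 4(2), which is 4n not 4n+2, so ring D is not aromatic (cyclooctatetraene) — cyclooctatetraene distorts into a non-planar tub to avoid antiaromaticity.
Aromatic: A, B. Total: 2.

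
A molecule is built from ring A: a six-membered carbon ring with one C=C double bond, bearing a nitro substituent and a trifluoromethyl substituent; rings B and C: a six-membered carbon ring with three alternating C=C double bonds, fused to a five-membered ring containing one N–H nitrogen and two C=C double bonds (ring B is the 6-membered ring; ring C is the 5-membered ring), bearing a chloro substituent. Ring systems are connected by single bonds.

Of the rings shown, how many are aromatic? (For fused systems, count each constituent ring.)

Ring A has four sp³ carbons, so it is not fully conjugated — not aromatic (cyclohexene).
Rings B and C form a fused bicyclic system (with one N–H) with 9 sp² atoms and 10 π electrons from ring double bonds plus a heteroatom lone pair. 10 = 4(2)+2, so the system is aromatic and both rings count as aromatic (indole).
Aromatic: B, C. Total: 2.

2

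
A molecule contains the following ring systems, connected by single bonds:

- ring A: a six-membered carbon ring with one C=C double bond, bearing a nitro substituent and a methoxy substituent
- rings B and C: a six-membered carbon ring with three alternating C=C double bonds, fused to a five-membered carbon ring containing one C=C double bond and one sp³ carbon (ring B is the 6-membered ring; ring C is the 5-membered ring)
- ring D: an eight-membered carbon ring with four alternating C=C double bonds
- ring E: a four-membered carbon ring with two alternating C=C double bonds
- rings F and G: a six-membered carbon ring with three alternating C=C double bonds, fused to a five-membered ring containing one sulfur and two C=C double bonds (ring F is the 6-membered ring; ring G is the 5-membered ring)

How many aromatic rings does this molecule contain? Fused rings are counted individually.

3

Ring A has four sp³ carbons, so it is not fully conjugated — not aromatic (cyclohexene).
Ring B has a continuous p-orbital overlap around the ring; 3 ring double bonds give 6 π electrons. That satisfies 4n+2 with n=1, so ring B is aromatic (benzene ring).
Ring C has one sp³ carbon, so it is not fully conjugated — not aromatic (cyclopentene ring).
Ring D has only sp² ring atoms; a planar conformation would have a fully conjugated π system of 8 electrons. But 8 = 4(2), which is 4n not 4n+2, so ring D is not aromatic (cyclooctatetraene) — cyclooctatetraene distorts into a non-planar tub to avoid antiaromaticity.
Ring E has only sp² ring atoms; a planar conformation would have a fully conjugated π system of 4 electrons. But 4 = 4(1), which is 4n not 4n+2, so ring E is not aromatic (cyclobutadiene) — cyclobutadiene is antiaromatic and distorts to a rectangle.
Rings F and G form a fused bicyclic system (with one sulfur) with 9 sp² atoms and 10 π electrons from ring double bonds plus a heteroatom lone pair. 10 = 4(2)+2, so the system is aromatic and both rings count as aromatic (benzothiophene).
Aromatic: B, F, G. Total: 3.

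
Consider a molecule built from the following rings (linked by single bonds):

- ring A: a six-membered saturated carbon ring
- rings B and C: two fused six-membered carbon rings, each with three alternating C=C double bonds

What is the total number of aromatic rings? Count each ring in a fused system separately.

Ring A has only sp³ atoms, so it is not fully conjugated — not aromatic (cyclohexane).
Rings B and C form a fused bicyclic system with 10 sp² atoms and 10 π electrons from ring double bonds. 10 = 4(2)+2, so the system is aromatic and both rings count as aromatic (naphthalene).
Aromatic: B, C. Total: 2.

2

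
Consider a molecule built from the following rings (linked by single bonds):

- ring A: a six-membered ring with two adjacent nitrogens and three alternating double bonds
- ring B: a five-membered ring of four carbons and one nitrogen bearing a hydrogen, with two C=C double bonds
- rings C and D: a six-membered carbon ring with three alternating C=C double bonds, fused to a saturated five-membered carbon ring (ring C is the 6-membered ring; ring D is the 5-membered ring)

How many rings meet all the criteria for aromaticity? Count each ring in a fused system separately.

3

Ring A is planar and fully conjugated; 3 ring double bonds give 6 π electrons. That satisfies 4n+2 with n=1, so ring A is aromatic (pyridazine).
Ring B has a continuous p-orbital overlap around the ring; 2 ring double bonds (4 π electrons) plus a heteroatom lone pair (2) give 6 π electrons. 6 = 4(1)+2, so ring B is aromatic (pyrrole).
Ring C is fully conjugated (every ring atom contributes a p orbital); 3 ring double bonds give 6 π electrons. Since 6 = 4n+2 (n=1), ring C is aromatic (benzene ring).
Ring D has three sp³ carbons, so it is not fully conjugated — not aromatic (cyclopentane ring).
Aromatic: A, B, C. Total: 3.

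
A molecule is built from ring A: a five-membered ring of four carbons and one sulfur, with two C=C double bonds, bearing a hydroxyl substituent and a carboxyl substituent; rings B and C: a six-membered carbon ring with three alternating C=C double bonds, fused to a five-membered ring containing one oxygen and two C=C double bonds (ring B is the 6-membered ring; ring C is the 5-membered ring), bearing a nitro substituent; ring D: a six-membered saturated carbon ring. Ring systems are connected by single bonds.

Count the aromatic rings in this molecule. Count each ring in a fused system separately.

Ring A has a continuous p-orbital overlap around the ring; 2 ring double bonds (4 π electrons) plus a heteroatom lone pair (2) give 6 π electrons. 6 = 4(1)+2, so ring A is aromatic (thiophene).
Rings B and C form a fused bicyclic system (with one oxygen) with 9 sp² atoms and 10 π electrons from ring double bonds plus a heteroatom lone pair. 10 = 4(2)+2, so the system is aromatic and both rings count as aromatic (benzofuran).
Ring D has only sp³ atoms, so it is not fully conjugated — not aromatic (cyclohexane).
Aromatic: A, B, C. Total: 3.

3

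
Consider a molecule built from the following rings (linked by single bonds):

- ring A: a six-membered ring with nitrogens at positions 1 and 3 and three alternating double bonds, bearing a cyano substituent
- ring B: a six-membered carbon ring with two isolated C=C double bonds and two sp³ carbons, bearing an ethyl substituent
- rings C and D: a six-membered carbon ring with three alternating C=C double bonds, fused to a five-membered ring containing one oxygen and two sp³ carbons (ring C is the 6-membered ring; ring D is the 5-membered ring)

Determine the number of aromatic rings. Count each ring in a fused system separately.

Ring A is planar and fully conjugated; 3 ring double bonds give 6 π electrons. That satisfies 4n+2 with n=1, so ring A is aromatic (pyrimidine).
Ring B has two sp³ carbons, so it is not fully conjugated — not aromatic (1,4-cyclohexadiene).
Ring C is planar and fully conjugated; 3 ring double bonds give 6 π electrons. That satisfies 4n+2 with n=1, so ring C is aromatic (benzene ring).
Ring D has two sp³ carbons, so it is not fully conjugated — not aromatic (oxolane ring).
Aromatic: A, C. Total: 2.

2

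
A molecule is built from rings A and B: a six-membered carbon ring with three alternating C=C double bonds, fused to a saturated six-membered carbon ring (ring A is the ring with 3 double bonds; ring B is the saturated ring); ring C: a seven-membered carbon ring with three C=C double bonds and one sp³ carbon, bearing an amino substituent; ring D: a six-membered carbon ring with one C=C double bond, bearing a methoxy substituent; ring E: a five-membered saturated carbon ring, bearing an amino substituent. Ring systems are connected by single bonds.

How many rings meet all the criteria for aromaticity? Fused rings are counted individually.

1

Ring A has a continuous p-orbital overlap around the ring; 3 ring double bonds give 6 π electrons. That satisfies 4n+2 with n=1, so ring A is aromatic (benzene ring).
Ring B has four sp³ carbons, so it is not fully conjugated — not aromatic (cyclohexane ring).
Ring C has one sp³ carbon, so it is not fully conjugated — not aromatic (cycloheptatriene).
Ring D has four sp³ carbons, so it is not fully conjugated — not aromatic (cyclohexene).
Ring E has only sp³ atoms, so it is not fully conjugated — not aromatic (cyclopentane).
Aromatic: A. Total: 1.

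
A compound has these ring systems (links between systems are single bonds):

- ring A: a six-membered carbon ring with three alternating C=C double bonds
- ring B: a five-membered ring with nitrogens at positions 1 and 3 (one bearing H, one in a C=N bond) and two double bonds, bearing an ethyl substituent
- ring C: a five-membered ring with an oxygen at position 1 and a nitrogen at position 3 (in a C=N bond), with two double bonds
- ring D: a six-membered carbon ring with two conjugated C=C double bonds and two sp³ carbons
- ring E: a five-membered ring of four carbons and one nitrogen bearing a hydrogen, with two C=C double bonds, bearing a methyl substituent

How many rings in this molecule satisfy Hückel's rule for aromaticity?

Ring A has a continuous p-orbital overlap around the ring; 3 ring double bonds give 6 π electrons. That satisfies 4n+2 with n=1, so ring A is aromatic (benzene).
Ring B is fully conjugated (every ring atom contributes a p orbital); 2 ring double bonds (4 π electrons) plus a heteroatom lone pair (2) give 6 π electrons. That satisfies 4n+2 with n=1, so ring B is aromatic (imidazole).
Ring C is fully conjugated (every ring atom contributes a p orbital); 2 ring double bonds (4 π electrons) plus a heteroatom lone pair (2) give 6 π electrons. 6 = 4(1)+2, so ring C is aromatic (oxazole).
Ring D has two sp³ carbons, so it is not fully conjugated — not aromatic (1,3-cyclohexadiene).
Ring E is fully conjugated (every ring atom contributes a p orbital); 2 ring double bonds (4 π electrons) plus a heteroatom lone pair (2) give 6 π electrons. Since 6 = 4n+2 (n=1), ring E is aromatic (pyrrole).
Aromatic: A, B, C, E. Total: 4.

4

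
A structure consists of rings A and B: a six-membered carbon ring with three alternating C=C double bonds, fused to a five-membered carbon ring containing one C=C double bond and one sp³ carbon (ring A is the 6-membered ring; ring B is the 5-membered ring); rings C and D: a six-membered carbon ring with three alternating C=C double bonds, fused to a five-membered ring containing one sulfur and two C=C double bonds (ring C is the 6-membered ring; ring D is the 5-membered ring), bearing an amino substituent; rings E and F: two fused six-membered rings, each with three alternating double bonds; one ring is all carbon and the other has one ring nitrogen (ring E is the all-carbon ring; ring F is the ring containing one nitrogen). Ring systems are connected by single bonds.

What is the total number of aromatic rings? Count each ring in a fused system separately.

5

Ring A has a continuous p-orbital overlap around the ring; 3 ring double bonds give 6 π electrons. That satisfies 4n+2 with n=1, so ring A is aromatic (benzene ring).
Ring B has one sp³ carbon, so it is not fully conjugated — not aromatic (cyclopentene ring).
Rings C and D form a fused bicyclic system (with one sulfur) with 9 sp² atoms and 10 π electrons from ring double bonds plus a heteroatom lone pair. 10 = 4(2)+2, so the system is aromatic and both rings count as aromatic (benzothiophene).
Rings E and F form a fused bicyclic system (with one nitrogen) with 10 sp² atoms and 10 π electrons from ring double bonds. 10 = 4(2)+2, so the system is aromatic and both rings count as aromatic (quinoline).
Aromatic: A, C, D, E, F. Total: 5.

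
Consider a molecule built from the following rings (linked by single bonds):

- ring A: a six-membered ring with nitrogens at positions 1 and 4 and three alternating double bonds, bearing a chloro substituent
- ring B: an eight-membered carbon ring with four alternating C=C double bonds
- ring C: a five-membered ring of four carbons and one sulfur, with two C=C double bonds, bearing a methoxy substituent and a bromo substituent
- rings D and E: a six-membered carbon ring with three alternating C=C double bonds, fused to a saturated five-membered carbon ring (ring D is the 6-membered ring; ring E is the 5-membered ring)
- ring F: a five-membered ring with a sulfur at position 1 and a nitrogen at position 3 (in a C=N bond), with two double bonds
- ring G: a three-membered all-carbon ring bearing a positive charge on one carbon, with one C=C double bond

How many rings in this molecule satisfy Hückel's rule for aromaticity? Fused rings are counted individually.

5

Ring A has a continuous p-orbital overlap around the ring; 3 ring double bonds give 6 π electrons. 6 = 4(1)+2, so ring A is aromatic (pyrazine).
Ring B has only sp² ring atoms; a planar conformation would have a fully conjugated π system of 8 electrons. But 8 = 4(2), which is 4n not 4n+2, so ring B is not aromatic (cyclooctatetraene) — cyclooctatetraene distorts into a non-planar tub to avoid antiaromaticity.
Ring C has a continuous p-orbital overlap around the ring; 2 ring double bonds (4 π electrons) plus a heteroatom lone pair (2) give 6 π electrons. 6 = 4(1)+2, so ring C is aromatic (thiophene).
Ring D is planar and fully conjugated; 3 ring double bonds give 6 π electrons. 6 = 4(1)+2, so ring D is aromatic (benzene ring).
Ring E has three sp³ carbons, so it is not fully conjugated — not aromatic (cyclopentane ring).
Ring F has a continuous p-orbital overlap around the ring; 2 ring double bonds (4 π electrons) plus a heteroatom lone pair (2) give 6 π electrons. 6 = 4(1)+2, so ring F is aromatic (thiazole).
Ring G has a continuous p-orbital overlap around the ring; 1 ring double bond (2 π electrons) plus the carbocation's empty p orbital (0, but keeps the ring conjugated) give 2 π electrons. 2 = 4(0)+2, so ring G is aromatic (cyclopropenyl cation).
Aromatic: A, C, D, F, G. Total: 5.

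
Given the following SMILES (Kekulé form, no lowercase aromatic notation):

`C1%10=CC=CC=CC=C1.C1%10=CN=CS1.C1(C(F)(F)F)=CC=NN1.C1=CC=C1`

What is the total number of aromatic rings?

The SMILES encodes an eight-membered carbon ring with four alternating C=C double bonds; a five-membered ring with a sulfur at position 1 and a nitrogen at position 3 (in a C=N bond), with two double bonds; a five-membered ring with two adjacent nitrogens (one bearing H, one in a double bond) and two double bonds; a four-membered carbon ring with two alternating C=C double bonds.
The 8-membered ring has only sp² ring atoms; a planar conformation would have a fully conjugated π system of 8 electrons. But 8 = 4(2), which is 4n not 4n+2, so it is not aromatic (cyclooctatetraene) — cyclooctatetraene distorts into a non-planar tub to avoid antiaromaticity.
The 5-membered ring with one sulfur and one =N– is fully conjugated (every ring atom contributes a p orbital); 2 ring double bonds (4 π electrons) plus a heteroatom lone pair (2) give 6 π electrons. Since 6 = 4n+2 (n=1), it is aromatic (thiazole).
The 5-membered ring with two adjacent nitrogens (one N–H, one =N–) is fully conjugated (every ring atom contributes a p orbital); 2 ring double bonds (4 π electrons) plus a heteroatom lone pair (2) give 6 π electrons. Since 6 = 4n+2 (n=1), it is aromatic (pyrazole).
The 4-membered ring has only sp² ring atoms; a planar conformation would have a fully conjugated π system of 4 electrons. But 4 = 4(1), which is 4n not 4n+2, so it is not aromatic (cyclobutadiene) — cyclobutadiene is antiaromatic and distorts to a rectangle.
2 of the 4 rings are aromatic. Total: 2.

2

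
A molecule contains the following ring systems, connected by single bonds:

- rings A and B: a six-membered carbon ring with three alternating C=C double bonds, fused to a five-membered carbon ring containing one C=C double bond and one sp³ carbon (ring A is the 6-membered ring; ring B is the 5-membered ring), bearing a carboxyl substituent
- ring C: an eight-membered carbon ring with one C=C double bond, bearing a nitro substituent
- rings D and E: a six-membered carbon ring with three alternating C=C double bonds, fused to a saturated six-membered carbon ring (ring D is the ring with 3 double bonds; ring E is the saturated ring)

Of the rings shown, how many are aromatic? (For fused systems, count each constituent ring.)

2

Ring A has a continuous p-orbital overlap around the ring; 3 ring double bonds give 6 π electrons. That satisfies 4n+2 with n=1, so ring A is aromatic (benzene ring).
Ring B has one sp³ carbon, so it is not fully conjugated — not aromatic (cyclopentene ring).
Ring C has six sp³ carbons, so it is not fully conjugated — not aromatic (cyclooctene).
Ring D is planar and fully conjugated; 3 ring double bonds give 6 π electrons. Since 6 = 4n+2 (n=1), ring D is aromatic (benzene ring).
Ring E has four sp³ carbons, so it is not fully conjugated — not aromatic (cyclohexane ring).
Aromatic: A, D. Total: 2.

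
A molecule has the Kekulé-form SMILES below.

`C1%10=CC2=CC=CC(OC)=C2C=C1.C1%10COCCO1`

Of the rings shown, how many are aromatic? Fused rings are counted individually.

2

The SMILES encodes two fused six-membered carbon rings, each with three alternating C=C double bonds; a six-membered saturated ring with oxygens at positions 1 and 4.
The fused 6/6-membered bicyclic is a single π system with 10 sp² atoms and 10 π electrons from ring double bonds. 10 = 4(2)+2, so the system is aromatic and both rings count as aromatic (naphthalene).
The 6-membered ring with two oxygens (1,4) has only sp³ atoms, so it is not fully conjugated — not aromatic (1,4-dioxane).
2 of the 3 rings are aromatic. Total: 2.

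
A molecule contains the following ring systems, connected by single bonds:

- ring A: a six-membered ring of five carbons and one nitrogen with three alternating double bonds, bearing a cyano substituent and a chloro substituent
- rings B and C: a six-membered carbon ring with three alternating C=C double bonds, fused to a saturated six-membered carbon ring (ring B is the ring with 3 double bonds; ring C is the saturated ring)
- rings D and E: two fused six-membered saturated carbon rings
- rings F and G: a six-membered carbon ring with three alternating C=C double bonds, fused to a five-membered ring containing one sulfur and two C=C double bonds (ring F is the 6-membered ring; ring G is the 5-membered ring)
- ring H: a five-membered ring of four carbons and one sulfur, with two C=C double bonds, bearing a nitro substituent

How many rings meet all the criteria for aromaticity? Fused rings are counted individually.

5

Ring A is planar and fully conjugated; 3 ring double bonds give 6 π electrons. 6 = 4(1)+2, so ring A is aromatic (pyridine).
Ring B is fully conjugated (every ring atom contributes a p orbital); 3 ring double bonds give 6 π electrons. 6 = 4(1)+2, so ring B is aromatic (benzene ring).
Ring C has four sp³ carbons, so it is not fully conjugated — not aromatic (cyclohexane ring).
Ring D has only sp³ atoms, so it is not fully conjugated — not aromatic (cyclohexane ring).
Ring E has only sp³ atoms, so it is not fully conjugated — not aromatic (cyclohexane ring).
Rings F and G form a fused bicyclic system (with one sulfur) with 9 sp² atoms and 10 π electrons from ring double bonds plus a heteroatom lone pair. 10 = 4(2)+2, so the system is aromatic and both rings count as aromatic (benzothiophene).
Ring H is fully conjugated (every ring atom contributes a p orbital); 2 ring double bonds (4 π electrons) plus a heteroatom lone pair (2) give 6 π electrons. 6 = 4(1)+2, so ring H is aromatic (thiophene).
Aromatic: A, B, F, G, H. Total: 5.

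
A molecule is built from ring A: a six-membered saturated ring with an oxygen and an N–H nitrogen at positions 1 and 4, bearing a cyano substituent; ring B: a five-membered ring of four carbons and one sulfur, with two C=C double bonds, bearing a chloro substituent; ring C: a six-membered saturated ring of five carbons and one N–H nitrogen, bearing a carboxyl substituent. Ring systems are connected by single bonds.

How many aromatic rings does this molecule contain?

Ring A has only sp³ atoms, so it is not fully conjugated — not aromatic (morpholine).
Ring B is fully conjugated (every ring atom contributes a p orbital); 2 ring double bonds (4 π electrons) plus a heteroatom lone pair (2) give 6 π electrons. 6 = 4(1)+2, so ring B is aromatic (thiophene).
Ring C has only sp³ atoms, so it is not fully conjugated — not aromatic (piperidine).
Aromatic: B. Total: 1.

1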